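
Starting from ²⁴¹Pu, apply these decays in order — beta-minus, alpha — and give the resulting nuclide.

Start: (A, Z) = (241, 94).
After β⁻: (241, 95).
After α: (237, 93).
Z = 93 is neptunium.

Np-237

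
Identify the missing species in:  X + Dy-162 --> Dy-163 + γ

neutron

Conserve mass number: A + 162 = 163 + 0, so A = 1.
Conserve atomic number: Z + 66 = 66 + 0, so Z = 0.
A = 1 and Z = 0 is n — a neutron.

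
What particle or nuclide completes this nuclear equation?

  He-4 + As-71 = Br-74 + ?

Conserve mass number: 4 + 71 = 74 + A, so A = 1.
Conserve atomic number: 2 + 33 = 35 + Z, so Z = 0.
A = 1 and Z = 0 is n — a neutron.

neutron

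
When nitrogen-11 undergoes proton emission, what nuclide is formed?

Proton emission: mass number changes by -1, atomic number by -1.
A: 11 − 1 = 10; Z: 7 − 1 = 6.
Z = 6 is carbon, so the daughter is carbon-10.

C-10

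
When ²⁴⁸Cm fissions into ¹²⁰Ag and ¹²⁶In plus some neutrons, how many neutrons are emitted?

2

Conserve mass number: 248 = 120 + 126 + k, so k = 248 − 246 = 2.
Check atomic number: 96 = 47 + 49 + 0 = 96. ✓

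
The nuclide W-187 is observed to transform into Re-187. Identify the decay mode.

beta-minus decay

ΔA = 187 − 187 = 0; ΔZ = 75 − 74 = +1.
A is unchanged and Z rises by 1 — a neutron has become a proton (β⁻ decay).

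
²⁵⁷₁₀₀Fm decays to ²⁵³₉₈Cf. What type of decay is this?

ΔA = 253 − 257 = -4; ΔZ = 98 − 100 = -2.
A drops by 4 and Z drops by 2 — the signature of alpha emission.

alpha decay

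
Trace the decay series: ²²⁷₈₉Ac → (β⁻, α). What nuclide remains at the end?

Ra-223

Start: (A, Z) = (227, 89).
After β⁻: (227, 90).
After α: (223, 88).
Z = 88 is radium.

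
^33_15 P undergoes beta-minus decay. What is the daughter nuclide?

Beta-minus decay: mass number changes by +0, atomic number by +1.
A: 33 = 33; Z: 15 + 1 = 16.
Z = 16 is sulfur, so the daughter is ^33_16 S.

S-33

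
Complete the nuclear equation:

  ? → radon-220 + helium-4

Ra-224

Conserve mass number: A = 220 + 4, so A = 224.
Conserve atomic number: Z = 86 + 2, so Z = 88.
Z = 88 is radium, so the species is radium-224.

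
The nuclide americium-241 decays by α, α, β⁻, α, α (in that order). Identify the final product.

Ra-225

Start: (A, Z) = (241, 95).
After α: (237, 93).
After α: (233, 91).
After β⁻: (233, 92).
After α: (229, 90).
After α: (225, 88).
Z = 88 is radium.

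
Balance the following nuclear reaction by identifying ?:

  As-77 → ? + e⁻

Se-77

Conserve mass number: 77 = A + 0, so A = 77.
Conserve atomic number: 33 = Z − 1, so Z = 34.
Z = 34 is selenium, so the species is Se-77.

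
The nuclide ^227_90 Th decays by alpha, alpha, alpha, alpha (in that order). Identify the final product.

Pb-211

Start: (A, Z) = (227, 90).
After α: (223, 88).
After α: (219, 86).
After α: (215, 84).
After α: (211, 82).
Z = 82 is lead.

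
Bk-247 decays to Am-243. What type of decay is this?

ΔA = 243 − 247 = -4; ΔZ = 95 − 97 = -2.
A drops by 4 and Z drops by 2 — the signature of alpha emission.

alpha decay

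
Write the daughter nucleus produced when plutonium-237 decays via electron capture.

Np-237

Electron capture: mass number changes by +0, atomic number by -1.
A: 237 = 237; Z: 94 − 1 = 93.
Z = 93 is neptunium, so the daughter is neptunium-237.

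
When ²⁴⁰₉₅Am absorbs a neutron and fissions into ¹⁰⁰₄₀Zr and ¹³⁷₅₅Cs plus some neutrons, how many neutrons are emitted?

Conserve mass number: 241 = 100 + 137 + k, so k = 241 − 237 = 4.
Check atomic number: 95 = 40 + 55 + 0 = 95. ✓

4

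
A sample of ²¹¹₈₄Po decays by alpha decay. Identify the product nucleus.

Alpha decay: mass number changes by -4, atomic number by -2.
A: 211 − 4 = 207; Z: 84 − 2 = 82.
Z = 82 is lead, so the daughter is ²⁰⁷₈₂Pb.

Pb-207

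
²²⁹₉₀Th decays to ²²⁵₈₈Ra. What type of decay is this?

alpha decay

ΔA = 225 − 229 = -4; ΔZ = 88 − 90 = -2.
A drops by 4 and Z drops by 2 — the signature of alpha emission.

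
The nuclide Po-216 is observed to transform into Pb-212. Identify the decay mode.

alpha decay

ΔA = 212 − 216 = -4; ΔZ = 82 − 84 = -2.
A drops by 4 and Z drops by 2 — the signature of alpha emission.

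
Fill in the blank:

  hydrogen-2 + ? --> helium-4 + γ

Conserve mass number: 2 + A = 4 + 0, so A = 2.
Conserve atomic number: 1 + Z = 2 + 0, so Z = 1.
A = 2 and Z = 1 is hydrogen-2 — a deuteron.

deuteron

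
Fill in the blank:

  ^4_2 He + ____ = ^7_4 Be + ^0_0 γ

He-3

Conserve mass number: 4 + A = 7 + 0, so A = 3.
Conserve atomic number: 2 + Z = 4 + 0, so Z = 2.
Z = 2 is helium, so the species is ^3_2 He.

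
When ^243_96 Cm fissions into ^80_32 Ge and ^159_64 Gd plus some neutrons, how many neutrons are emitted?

4

Conserve mass number: 243 = 80 + 159 + k, so k = 243 − 239 = 4.
Check atomic number: 96 = 32 + 64 + 0 = 96. ✓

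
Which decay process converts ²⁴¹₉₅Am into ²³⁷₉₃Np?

ΔA = 237 − 241 = -4; ΔZ = 93 − 95 = -2.
A drops by 4 and Z drops by 2 — the signature of alpha emission.

alpha decay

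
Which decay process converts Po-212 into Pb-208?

ΔA = 208 − 212 = -4; ΔZ = 82 − 84 = -2.
A drops by 4 and Z drops by 2 — the signature of alpha emission.

alpha decay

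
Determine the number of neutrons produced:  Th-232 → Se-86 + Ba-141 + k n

5

Conserve mass number: 232 = 86 + 141 + k, so k = 232 − 227 = 5.
Check atomic number: 90 = 34 + 56 + 0 = 90. ✓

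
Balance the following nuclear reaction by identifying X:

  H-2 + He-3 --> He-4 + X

Conserve mass number: 2 + 3 = 4 + A, so A = 1.
Conserve atomic number: 1 + 2 = 2 + Z, so Z = 1.
A = 1 and Z = 1 is H-1 — a proton.

proton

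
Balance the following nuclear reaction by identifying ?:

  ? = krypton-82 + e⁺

Conserve mass number: A = 82 + 0, so A = 82.
Conserve atomic number: Z = 36 + 1, so Z = 37.
Z = 37 is rubidium, so the species is rubidium-82.

Rb-82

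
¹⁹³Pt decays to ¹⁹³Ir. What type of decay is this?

beta-plus decay or electron capture

ΔA = 193 − 193 = 0; ΔZ = 77 − 78 = -1.
A is unchanged and Z drops by 1 — a proton has become a neutron (β⁺ emission or electron capture).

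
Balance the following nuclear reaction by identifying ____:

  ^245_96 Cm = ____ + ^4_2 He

Conserve mass number: 245 = A + 4, so A = 241.
Conserve atomic number: 96 = Z + 2, so Z = 94.
Z = 94 is plutonium, so the species is ^241_94 Pu.

Pu-241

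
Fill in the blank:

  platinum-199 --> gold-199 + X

beta-minus particle

Conserve mass number: 199 = 199 + A, so A = 0.
Conserve atomic number: 78 = 79 + Z, so Z = -1.
A = 0 and Z = -1 is e⁻ — a beta-minus particle.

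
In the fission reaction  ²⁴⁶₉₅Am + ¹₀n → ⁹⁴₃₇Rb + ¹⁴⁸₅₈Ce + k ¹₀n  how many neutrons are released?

Conserve mass number: 247 = 94 + 148 + k, so k = 247 − 242 = 5.
Check atomic number: 95 = 37 + 58 + 0 = 95. ✓

5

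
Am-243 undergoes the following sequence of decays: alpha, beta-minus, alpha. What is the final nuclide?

Start: (A, Z) = (243, 95).
After α: (239, 93).
After β⁻: (239, 94).
After α: (235, 92).
Z = 92 is uranium.

U-235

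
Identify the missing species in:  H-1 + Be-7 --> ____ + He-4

Conserve mass number: 1 + 7 = A + 4, so A = 4.
Conserve atomic number: 1 + 4 = Z + 2, so Z = 3.
Z = 3 is lithium, so the species is Li-4.

Li-4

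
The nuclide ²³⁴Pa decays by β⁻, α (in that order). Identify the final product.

Th-230

Start: (A, Z) = (234, 91).
After β⁻: (234, 92).
After α: (230, 90).
Z = 90 is thorium.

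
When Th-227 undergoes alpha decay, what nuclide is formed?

Alpha decay: mass number changes by -4, atomic number by -2.
A: 227 − 4 = 223; Z: 90 − 2 = 88.
Z = 88 is radium, so the daughter is Ra-223.

Ra-223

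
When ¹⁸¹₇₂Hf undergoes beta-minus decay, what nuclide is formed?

Ta-181

Beta-minus decay: mass number changes by +0, atomic number by +1.
A: 181 = 181; Z: 72 + 1 = 73.
Z = 73 is tantalum, so the daughter is ¹⁸¹₇₃Ta.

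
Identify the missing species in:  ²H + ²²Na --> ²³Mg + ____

Conserve mass number: 2 + 22 = 23 + A, so A = 1.
Conserve atomic number: 1 + 11 = 12 + Z, so Z = 0.
A = 1 and Z = 0 is ¹n — a neutron.

neutron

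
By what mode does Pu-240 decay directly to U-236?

alpha decay

ΔA = 236 − 240 = -4; ΔZ = 92 − 94 = -2.
A drops by 4 and Z drops by 2 — the signature of alpha emission.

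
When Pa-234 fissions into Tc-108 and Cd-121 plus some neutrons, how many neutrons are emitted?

5

Conserve mass number: 234 = 108 + 121 + k, so k = 234 − 229 = 5.
Check atomic number: 91 = 43 + 48 + 0 = 91. ✓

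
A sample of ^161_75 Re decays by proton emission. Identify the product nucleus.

Proton emission: mass number changes by -1, atomic number by -1.
A: 161 − 1 = 160; Z: 75 − 1 = 74.
Z = 74 is tungsten, so the daughter is ^160_74 W.

W-160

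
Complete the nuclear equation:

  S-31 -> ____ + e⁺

Conserve mass number: 31 = A + 0, so A = 31.
Conserve atomic number: 16 = Z + 1, so Z = 15.
Z = 15 is phosphorus, so the species is P-31.

P-31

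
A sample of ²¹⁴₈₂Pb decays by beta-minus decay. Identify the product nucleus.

Bi-214

Beta-minus decay: mass number changes by +0, atomic number by +1.
A: 214 = 214; Z: 82 + 1 = 83.
Z = 83 is bismuth, so the daughter is ²¹⁴₈₃Bi.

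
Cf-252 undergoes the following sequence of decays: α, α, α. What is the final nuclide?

U-240

Start: (A, Z) = (252, 98).
After α: (248, 96).
After α: (244, 94).
After α: (240, 92).
Z = 92 is uranium.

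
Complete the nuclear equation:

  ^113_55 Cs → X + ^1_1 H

Conserve mass number: 113 = A + 1, so A = 112.
Conserve atomic number: 55 = Z + 1, so Z = 54.
Z = 54 is xenon, so the species is ^112_54 Xe.

Xe-112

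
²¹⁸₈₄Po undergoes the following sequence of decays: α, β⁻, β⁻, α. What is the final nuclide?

Start: (A, Z) = (218, 84).
After α: (214, 82).
After β⁻: (214, 83).
After β⁻: (214, 84).
After α: (210, 82).
Z = 82 is lead.

Pb-210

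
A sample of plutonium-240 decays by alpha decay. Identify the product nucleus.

U-236

Alpha decay: mass number changes by -4, atomic number by -2.
A: 240 − 4 = 236; Z: 94 − 2 = 92.
Z = 92 is uranium, so the daughter is uranium-236.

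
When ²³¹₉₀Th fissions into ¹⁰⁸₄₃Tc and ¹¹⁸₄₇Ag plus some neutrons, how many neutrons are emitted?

5

Conserve mass number: 231 = 108 + 118 + k, so k = 231 − 226 = 5.
Check atomic number: 90 = 43 + 47 + 0 = 90. ✓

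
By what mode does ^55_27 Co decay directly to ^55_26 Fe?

beta-plus decay or electron capture

ΔA = 55 − 55 = 0; ΔZ = 26 − 27 = -1.
A is unchanged and Z drops by 1 — a proton has become a neutron (β⁺ emission or electron capture).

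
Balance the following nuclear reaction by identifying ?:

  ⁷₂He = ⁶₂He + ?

Conserve mass number: 7 = 6 + A, so A = 1.
Conserve atomic number: 2 = 2 + Z, so Z = 0.
A = 1 and Z = 0 is ¹₀n — a neutron.

neutron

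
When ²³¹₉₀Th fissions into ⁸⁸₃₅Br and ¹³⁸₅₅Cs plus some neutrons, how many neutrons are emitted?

5

Conserve mass number: 231 = 88 + 138 + k, so k = 231 − 226 = 5.
Check atomic number: 90 = 35 + 55 + 0 = 90. ✓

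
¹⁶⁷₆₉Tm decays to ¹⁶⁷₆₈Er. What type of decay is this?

ΔA = 167 − 167 = 0; ΔZ = 68 − 69 = -1.
A is unchanged and Z drops by 1 — a proton has become a neutron (β⁺ emission or electron capture).

beta-plus decay or electron capture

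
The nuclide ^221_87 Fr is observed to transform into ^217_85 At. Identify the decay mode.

ΔA = 217 − 221 = -4; ΔZ = 85 − 87 = -2.
A drops by 4 and Z drops by 2 — the signature of alpha emission.

alpha decay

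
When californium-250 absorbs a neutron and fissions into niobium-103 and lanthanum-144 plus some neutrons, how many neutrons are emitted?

4

Conserve mass number: 251 = 103 + 144 + k, so k = 251 − 247 = 4.
Check atomic number: 98 = 41 + 57 + 0 = 98. ✓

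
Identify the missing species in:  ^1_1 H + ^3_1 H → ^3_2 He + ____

Conserve mass number: 1 + 3 = 3 + A, so A = 1.
Conserve atomic number: 1 + 1 = 2 + Z, so Z = 0.
A = 1 and Z = 0 is ^1_0 n — a neutron.

neutron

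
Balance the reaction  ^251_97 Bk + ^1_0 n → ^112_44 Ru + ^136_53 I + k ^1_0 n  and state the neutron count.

4

Conserve mass number: 252 = 112 + 136 + k, so k = 252 − 248 = 4.
Check atomic number: 97 = 44 + 53 + 0 = 97. ✓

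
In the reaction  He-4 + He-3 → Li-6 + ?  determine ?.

proton

Conserve mass number: 4 + 3 = 6 + A, so A = 1.
Conserve atomic number: 2 + 2 = 3 + Z, so Z = 1.
A = 1 and Z = 1 is H-1 — a proton.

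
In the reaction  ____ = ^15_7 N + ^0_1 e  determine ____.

O-15

Conserve mass number: A = 15 + 0, so A = 15.
Conserve atomic number: Z = 7 + 1, so Z = 8.
Z = 8 is oxygen, so the species is ^15_8 O.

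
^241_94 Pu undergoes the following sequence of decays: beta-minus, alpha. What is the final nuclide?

Np-237

Start: (A, Z) = (241, 94).
After β⁻: (241, 95).
After α: (237, 93).
Z = 93 is neptunium.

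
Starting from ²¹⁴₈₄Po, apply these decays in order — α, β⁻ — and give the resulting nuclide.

Start: (A, Z) = (214, 84).
After α: (210, 82).
After β⁻: (210, 83).
Z = 83 is bismuth.

Bi-210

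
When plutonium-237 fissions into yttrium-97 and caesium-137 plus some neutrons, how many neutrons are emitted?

Conserve mass number: 237 = 97 + 137 + k, so k = 237 − 234 = 3.
Check atomic number: 94 = 39 + 55 + 0 = 94. ✓

3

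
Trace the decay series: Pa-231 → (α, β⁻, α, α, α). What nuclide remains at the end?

Start: (A, Z) = (231, 91).
After α: (227, 89).
After β⁻: (227, 90).
After α: (223, 88).
After α: (219, 86).
After α: (215, 84).
Z = 84 is polonium.

Po-215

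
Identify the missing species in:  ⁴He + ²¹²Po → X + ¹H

Conserve mass number: 4 + 212 = A + 1, so A = 215.
Conserve atomic number: 2 + 84 = Z + 1, so Z = 85.
Z = 85 is astatine, so the species is ²¹⁵At.

At-215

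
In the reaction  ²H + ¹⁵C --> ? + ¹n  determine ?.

N-16

Conserve mass number: 2 + 15 = A + 1, so A = 16.
Conserve atomic number: 1 + 6 = Z + 0, so Z = 7.
Z = 7 is nitrogen, so the species is ¹⁶N.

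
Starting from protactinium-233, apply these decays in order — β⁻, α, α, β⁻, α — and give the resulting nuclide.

Fr-221

Start: (A, Z) = (233, 91).
After β⁻: (233, 92).
After α: (229, 90).
After α: (225, 88).
After β⁻: (225, 89).
After α: (221, 87).
Z = 87 is francium.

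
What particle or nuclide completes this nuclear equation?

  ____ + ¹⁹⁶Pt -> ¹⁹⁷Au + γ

Conserve mass number: A + 196 = 197 + 0, so A = 1.
Conserve atomic number: Z + 78 = 79 + 0, so Z = 1.
A = 1 and Z = 1 is ¹H — a proton.

proton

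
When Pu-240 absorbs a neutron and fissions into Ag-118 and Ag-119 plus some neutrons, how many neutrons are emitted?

Conserve mass number: 241 = 118 + 119 + k, so k = 241 − 237 = 4.
Check atomic number: 94 = 47 + 47 + 0 = 94. ✓

4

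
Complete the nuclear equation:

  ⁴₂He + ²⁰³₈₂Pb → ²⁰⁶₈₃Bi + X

Conserve mass number: 4 + 203 = 206 + A, so A = 1.
Conserve atomic number: 2 + 82 = 83 + Z, so Z = 1.
A = 1 and Z = 1 is ¹₁H — a proton.

proton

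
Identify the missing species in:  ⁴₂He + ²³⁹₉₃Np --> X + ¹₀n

Am-242

Conserve mass number: 4 + 239 = A + 1, so A = 242.
Conserve atomic number: 2 + 93 = Z + 0, so Z = 95.
Z = 95 is americium, so the species is ²⁴²₉₅Am.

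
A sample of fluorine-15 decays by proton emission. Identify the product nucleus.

O-14

Proton emission: mass number changes by -1, atomic number by -1.
A: 15 − 1 = 14; Z: 9 − 1 = 8.
Z = 8 is oxygen, so the daughter is oxygen-14.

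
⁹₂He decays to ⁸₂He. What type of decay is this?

ΔA = 8 − 9 = -1; ΔZ = 2 − 2 = +0.
A drops by 1 with Z unchanged — a neutron was emitted.

neutron emission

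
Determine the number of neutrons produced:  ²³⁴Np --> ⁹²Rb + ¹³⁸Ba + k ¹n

4

Conserve mass number: 234 = 92 + 138 + k, so k = 234 − 230 = 4.
Check atomic number: 93 = 37 + 56 + 0 = 93. ✓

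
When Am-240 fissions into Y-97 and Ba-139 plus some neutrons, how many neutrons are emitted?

Conserve mass number: 240 = 97 + 139 + k, so k = 240 − 236 = 4.
Check atomic number: 95 = 39 + 56 + 0 = 95. ✓

4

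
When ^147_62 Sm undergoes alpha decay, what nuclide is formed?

Nd-143

Alpha decay: mass number changes by -4, atomic number by -2.
A: 147 − 4 = 143; Z: 62 − 2 = 60.
Z = 60 is neodymium, so the daughter is ^143_60 Nd.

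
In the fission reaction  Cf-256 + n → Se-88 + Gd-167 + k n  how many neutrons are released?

2

Conserve mass number: 257 = 88 + 167 + k, so k = 257 − 255 = 2.
Check atomic number: 98 = 34 + 64 + 0 = 98. ✓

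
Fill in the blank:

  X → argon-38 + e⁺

K-38

Conserve mass number: A = 38 + 0, so A = 38.
Conserve atomic number: Z = 18 + 1, so Z = 19.
Z = 19 is potassium, so the species is potassium-38.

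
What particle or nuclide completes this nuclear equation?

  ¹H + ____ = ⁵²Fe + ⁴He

Co-55

Conserve mass number: 1 + A = 52 + 4, so A = 55.
Conserve atomic number: 1 + Z = 26 + 2, so Z = 27.
Z = 27 is cobalt, so the species is ⁵⁵Co.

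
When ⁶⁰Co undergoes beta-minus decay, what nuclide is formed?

Beta-minus decay: mass number changes by +0, atomic number by +1.
A: 60 = 60; Z: 27 + 1 = 28.
Z = 28 is nickel, so the daughter is ⁶⁰Ni.

Ni-60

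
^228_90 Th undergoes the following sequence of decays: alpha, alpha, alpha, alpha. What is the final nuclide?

Start: (A, Z) = (228, 90).
After α: (224, 88).
After α: (220, 86).
After α: (216, 84).
After α: (212, 82).
Z = 82 is lead.

Pb-212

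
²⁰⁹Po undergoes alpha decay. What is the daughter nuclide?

Alpha decay: mass number changes by -4, atomic number by -2.
A: 209 − 4 = 205; Z: 84 − 2 = 82.
Z = 82 is lead, so the daughter is ²⁰⁵Pb.

Pb-205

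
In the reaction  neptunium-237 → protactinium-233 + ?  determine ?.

alpha particle

Conserve mass number: 237 = 233 + A, so A = 4.
Conserve atomic number: 93 = 91 + Z, so Z = 2.
A = 4 and Z = 2 is helium-4 — an alpha particle.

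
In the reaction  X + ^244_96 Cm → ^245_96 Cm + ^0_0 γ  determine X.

neutron

Conserve mass number: A + 244 = 245 + 0, so A = 1.
Conserve atomic number: Z + 96 = 96 + 0, so Z = 0.
A = 1 and Z = 0 is ^1_0 n — a neutron.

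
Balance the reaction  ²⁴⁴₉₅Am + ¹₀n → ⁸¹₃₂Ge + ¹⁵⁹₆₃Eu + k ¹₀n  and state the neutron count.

Conserve mass number: 245 = 81 + 159 + k, so k = 245 − 240 = 5.
Check atomic number: 95 = 32 + 63 + 0 = 95. ✓

5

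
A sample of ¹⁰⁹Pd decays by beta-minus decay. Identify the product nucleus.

Ag-109

Beta-minus decay: mass number changes by +0, atomic number by +1.
A: 109 = 109; Z: 46 + 1 = 47.
Z = 47 is silver, so the daughter is ¹⁰⁹Ag.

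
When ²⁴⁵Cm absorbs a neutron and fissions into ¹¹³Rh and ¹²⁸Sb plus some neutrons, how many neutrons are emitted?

5

Conserve mass number: 246 = 113 + 128 + k, so k = 246 − 241 = 5.
Check atomic number: 96 = 45 + 51 + 0 = 96. ✓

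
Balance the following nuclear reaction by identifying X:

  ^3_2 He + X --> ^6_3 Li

triton

Conserve mass number: 3 + A = 6, so A = 3.
Conserve atomic number: 2 + Z = 3, so Z = 1.
A = 3 and Z = 1 is ^3_1 H — a triton.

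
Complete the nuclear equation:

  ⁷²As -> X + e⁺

Conserve mass number: 72 = A + 0, so A = 72.
Conserve atomic number: 33 = Z + 1, so Z = 32.
Z = 32 is germanium, so the species is ⁷²Ge.

Ge-72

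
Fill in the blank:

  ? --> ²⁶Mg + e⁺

Conserve mass number: A = 26 + 0, so A = 26.
Conserve atomic number: Z = 12 + 1, so Z = 13.
Z = 13 is aluminium, so the species is ²⁶Al.

Al-26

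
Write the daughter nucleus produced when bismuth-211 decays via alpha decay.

Alpha decay: mass number changes by -4, atomic number by -2.
A: 211 − 4 = 207; Z: 83 − 2 = 81.
Z = 81 is thallium, so the daughter is thallium-207.

Tl-207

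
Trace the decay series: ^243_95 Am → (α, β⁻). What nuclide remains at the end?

Start: (A, Z) = (243, 95).
After α: (239, 93).
After β⁻: (239, 94).
Z = 94 is plutonium.

Pu-239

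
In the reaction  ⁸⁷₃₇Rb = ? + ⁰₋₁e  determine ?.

Conserve mass number: 87 = A + 0, so A = 87.
Conserve atomic number: 37 = Z − 1, so Z = 38.
Z = 38 is strontium, so the species is ⁸⁷₃₈Sr.

Sr-87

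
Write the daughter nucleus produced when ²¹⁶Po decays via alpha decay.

Pb-212

Alpha decay: mass number changes by -4, atomic number by -2.
A: 216 − 4 = 212; Z: 84 − 2 = 82.
Z = 82 is lead, so the daughter is ²¹²Pb.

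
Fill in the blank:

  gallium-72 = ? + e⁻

Conserve mass number: 72 = A + 0, so A = 72.
Conserve atomic number: 31 = Z − 1, so Z = 32.
Z = 32 is germanium, so the species is germanium-72.

Ge-72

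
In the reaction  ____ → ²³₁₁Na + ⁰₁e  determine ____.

Mg-23

Conserve mass number: A = 23 + 0, so A = 23.
Conserve atomic number: Z = 11 + 1, so Z = 12.
Z = 12 is magnesium, so the species is ²³₁₂Mg.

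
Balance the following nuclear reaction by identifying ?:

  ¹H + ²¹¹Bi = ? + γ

Conserve mass number: 1 + 211 = A + 0, so A = 212.
Conserve atomic number: 1 + 83 = Z + 0, so Z = 84.
Z = 84 is polonium, so the species is ²¹²Po.

Po-212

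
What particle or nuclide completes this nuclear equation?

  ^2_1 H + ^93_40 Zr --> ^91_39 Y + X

Conserve mass number: 2 + 93 = 91 + A, so A = 4.
Conserve atomic number: 1 + 40 = 39 + Z, so Z = 2.
A = 4 and Z = 2 is ^4_2 He — an alpha particle.

alpha particle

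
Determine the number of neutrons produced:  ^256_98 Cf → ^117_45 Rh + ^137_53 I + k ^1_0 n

2

Conserve mass number: 256 = 117 + 137 + k, so k = 256 − 254 = 2.
Check atomic number: 98 = 45 + 53 + 0 = 98. ✓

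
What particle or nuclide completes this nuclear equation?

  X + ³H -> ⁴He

Conserve mass number: A + 3 = 4, so A = 1.
Conserve atomic number: Z + 1 = 2, so Z = 1.
A = 1 and Z = 1 is ¹H — a proton.

proton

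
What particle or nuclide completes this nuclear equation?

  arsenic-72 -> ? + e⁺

Conserve mass number: 72 = A + 0, so A = 72.
Conserve atomic number: 33 = Z + 1, so Z = 32.
Z = 32 is germanium, so the species is germanium-72.

Ge-72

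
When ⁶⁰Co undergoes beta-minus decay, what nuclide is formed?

Ni-60

Beta-minus decay: mass number changes by +0, atomic number by +1.
A: 60 = 60; Z: 27 + 1 = 28.
Z = 28 is nickel, so the daughter is ⁶⁰Ni.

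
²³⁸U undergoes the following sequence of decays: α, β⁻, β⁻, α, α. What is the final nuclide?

Ra-226

Start: (A, Z) = (238, 92).
After α: (234, 90).
After β⁻: (234, 91).
After β⁻: (234, 92).
After α: (230, 90).
After α: (226, 88).
Z = 88 is radium.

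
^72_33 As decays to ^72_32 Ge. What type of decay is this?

beta-plus decay or electron capture

ΔA = 72 − 72 = 0; ΔZ = 32 − 33 = -1.
A is unchanged and Z drops by 1 — a proton has become a neutron (β⁺ emission or electron capture).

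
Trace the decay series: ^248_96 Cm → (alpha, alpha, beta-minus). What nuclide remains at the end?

Np-240

Start: (A, Z) = (248, 96).
After α: (244, 94).
After α: (240, 92).
After β⁻: (240, 93).
Z = 93 is neptunium.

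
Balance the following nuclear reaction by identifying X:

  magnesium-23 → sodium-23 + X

Conserve mass number: 23 = 23 + A, so A = 0.
Conserve atomic number: 12 = 11 + Z, so Z = 1.
A = 0 and Z = 1 is e⁺ — a positron.

positron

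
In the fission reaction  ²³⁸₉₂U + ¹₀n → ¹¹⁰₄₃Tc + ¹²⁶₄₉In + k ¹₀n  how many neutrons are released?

Conserve mass number: 239 = 110 + 126 + k, so k = 239 − 236 = 3.
Check atomic number: 92 = 43 + 49 + 0 = 92. ✓

3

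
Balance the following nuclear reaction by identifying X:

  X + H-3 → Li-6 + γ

Conserve mass number: A + 3 = 6 + 0, so A = 3.
Conserve atomic number: Z + 1 = 3 + 0, so Z = 2.
Z = 2 is helium, so the species is He-3.

He-3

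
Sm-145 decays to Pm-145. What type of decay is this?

beta-plus decay or electron capture

ΔA = 145 − 145 = 0; ΔZ = 61 − 62 = -1.
A is unchanged and Z drops by 1 — a proton has become a neutron (β⁺ emission or electron capture).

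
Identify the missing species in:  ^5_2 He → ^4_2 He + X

Conserve mass number: 5 = 4 + A, so A = 1.
Conserve atomic number: 2 = 2 + Z, so Z = 0.
A = 1 and Z = 0 is ^1_0 n — a neutron.

neutron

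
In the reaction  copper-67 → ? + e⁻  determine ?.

Zn-67

Conserve mass number: 67 = A + 0, so A = 67.
Conserve atomic number: 29 = Z − 1, so Z = 30.
Z = 30 is zinc, so the species is zinc-67.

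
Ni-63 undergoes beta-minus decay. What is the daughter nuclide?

Cu-63

Beta-minus decay: mass number changes by +0, atomic number by +1.
A: 63 = 63; Z: 28 + 1 = 29.
Z = 29 is copper, so the daughter is Cu-63.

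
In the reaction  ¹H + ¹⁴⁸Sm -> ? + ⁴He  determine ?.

Pm-145

Conserve mass number: 1 + 148 = A + 4, so A = 145.
Conserve atomic number: 1 + 62 = Z + 2, so Z = 61.
Z = 61 is promethium, so the species is ¹⁴⁵Pm.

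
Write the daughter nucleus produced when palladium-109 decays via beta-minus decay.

Beta-minus decay: mass number changes by +0, atomic number by +1.
A: 109 = 109; Z: 46 + 1 = 47.
Z = 47 is silver, so the daughter is silver-109.

Ag-109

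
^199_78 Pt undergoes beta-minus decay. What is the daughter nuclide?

Beta-minus decay: mass number changes by +0, atomic number by +1.
A: 199 = 199; Z: 78 + 1 = 79.
Z = 79 is gold, so the daughter is ^199_79 Au.

Au-199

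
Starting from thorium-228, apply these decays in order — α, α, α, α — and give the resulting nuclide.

Start: (A, Z) = (228, 90).
After α: (224, 88).
After α: (220, 86).
After α: (216, 84).
After α: (212, 82).
Z = 82 is lead.

Pb-212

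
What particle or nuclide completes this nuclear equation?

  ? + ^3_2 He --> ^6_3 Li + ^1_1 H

Conserve mass number: A + 3 = 6 + 1, so A = 4.
Conserve atomic number: Z + 2 = 3 + 1, so Z = 2.
A = 4 and Z = 2 is ^4_2 He — an alpha particle.

alpha particle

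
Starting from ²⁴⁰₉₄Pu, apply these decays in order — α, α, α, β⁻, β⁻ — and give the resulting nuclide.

Start: (A, Z) = (240, 94).
After α: (236, 92).
After α: (232, 90).
After α: (228, 88).
After β⁻: (228, 89).
After β⁻: (228, 90).
Z = 90 is thorium.

Th-228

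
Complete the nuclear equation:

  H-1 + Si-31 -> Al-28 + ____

Conserve mass number: 1 + 31 = 28 + A, so A = 4.
Conserve atomic number: 1 + 14 = 13 + Z, so Z = 2.
A = 4 and Z = 2 is He-4 — an alpha particle.

alpha particle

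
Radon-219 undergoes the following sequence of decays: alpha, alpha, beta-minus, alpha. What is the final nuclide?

Tl-207

Start: (A, Z) = (219, 86).
After α: (215, 84).
After α: (211, 82).
After β⁻: (211, 83).
After α: (207, 81).
Z = 81 is thallium.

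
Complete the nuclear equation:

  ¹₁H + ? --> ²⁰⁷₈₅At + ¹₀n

Conserve mass number: 1 + A = 207 + 1, so A = 207.
Conserve atomic number: 1 + Z = 85 + 0, so Z = 84.
Z = 84 is polonium, so the species is ²⁰⁷₈₄Po.

Po-207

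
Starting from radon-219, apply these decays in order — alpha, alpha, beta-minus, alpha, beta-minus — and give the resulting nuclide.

Start: (A, Z) = (219, 86).
After α: (215, 84).
After α: (211, 82).
After β⁻: (211, 83).
After α: (207, 81).
After β⁻: (207, 82).
Z = 82 is lead.

Pb-207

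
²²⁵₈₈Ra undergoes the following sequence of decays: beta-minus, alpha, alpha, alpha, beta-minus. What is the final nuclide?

Start: (A, Z) = (225, 88).
After β⁻: (225, 89).
After α: (221, 87).
After α: (217, 85).
After α: (213, 83).
After β⁻: (213, 84).
Z = 84 is polonium.

Po-213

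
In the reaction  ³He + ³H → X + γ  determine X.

Li-6

Conserve mass number: 3 + 3 = A + 0, so A = 6.
Conserve atomic number: 2 + 1 = Z + 0, so Z = 3.
Z = 3 is lithium, so the species is ⁶Li.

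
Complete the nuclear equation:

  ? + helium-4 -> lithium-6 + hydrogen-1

Conserve mass number: A + 4 = 6 + 1, so A = 3.
Conserve atomic number: Z + 2 = 3 + 1, so Z = 2.
Z = 2 is helium, so the species is helium-3.

He-3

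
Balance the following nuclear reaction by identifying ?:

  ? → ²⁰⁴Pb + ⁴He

Po-208

Conserve mass number: A = 204 + 4, so A = 208.
Conserve atomic number: Z = 82 + 2, so Z = 84.
Z = 84 is polonium, so the species is ²⁰⁸Po.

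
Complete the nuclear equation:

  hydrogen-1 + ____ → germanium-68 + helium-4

Conserve mass number: 1 + A = 68 + 4, so A = 71.
Conserve atomic number: 1 + Z = 32 + 2, so Z = 33.
Z = 33 is arsenic, so the species is arsenic-71.

As-71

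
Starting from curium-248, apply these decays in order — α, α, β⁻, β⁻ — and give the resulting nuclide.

Pu-240

Start: (A, Z) = (248, 96).
After α: (244, 94).
After α: (240, 92).
After β⁻: (240, 93).
After β⁻: (240, 94).
Z = 94 is plutonium.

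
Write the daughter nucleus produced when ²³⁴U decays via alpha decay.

Th-230

Alpha decay: mass number changes by -4, atomic number by -2.
A: 234 − 4 = 230; Z: 92 − 2 = 90.
Z = 90 is thorium, so the daughter is ²³⁰Th.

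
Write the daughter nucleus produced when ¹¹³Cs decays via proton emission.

Xe-112

Proton emission: mass number changes by -1, atomic number by -1.
A: 113 − 1 = 112; Z: 55 − 1 = 54.
Z = 54 is xenon, so the daughter is ¹¹²Xe.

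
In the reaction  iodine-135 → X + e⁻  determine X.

Xe-135

Conserve mass number: 135 = A + 0, so A = 135.
Conserve atomic number: 53 = Z − 1, so Z = 54.
Z = 54 is xenon, so the species is xenon-135.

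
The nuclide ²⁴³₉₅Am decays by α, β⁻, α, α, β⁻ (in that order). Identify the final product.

Pa-231

Start: (A, Z) = (243, 95).
After α: (239, 93).
After β⁻: (239, 94).
After α: (235, 92).
After α: (231, 90).
After β⁻: (231, 91).
Z = 91 is protactinium.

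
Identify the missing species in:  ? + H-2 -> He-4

deuteron

Conserve mass number: A + 2 = 4, so A = 2.
Conserve atomic number: Z + 1 = 2, so Z = 1.
A = 2 and Z = 1 is H-2 — a deuteron.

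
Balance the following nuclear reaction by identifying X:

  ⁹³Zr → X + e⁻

Nb-93

Conserve mass number: 93 = A + 0, so A = 93.
Conserve atomic number: 40 = Z − 1, so Z = 41.
Z = 41 is niobium, so the species is ⁹³Nb.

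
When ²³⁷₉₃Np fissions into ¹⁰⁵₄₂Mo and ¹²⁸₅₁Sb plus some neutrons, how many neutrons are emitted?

4

Conserve mass number: 237 = 105 + 128 + k, so k = 237 − 233 = 4.
Check atomic number: 93 = 42 + 51 + 0 = 93. ✓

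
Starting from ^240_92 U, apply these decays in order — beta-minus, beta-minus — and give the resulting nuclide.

Start: (A, Z) = (240, 92).
After β⁻: (240, 93).
After β⁻: (240, 94).
Z = 94 is plutonium.

Pu-240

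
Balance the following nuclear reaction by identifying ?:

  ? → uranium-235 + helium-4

Conserve mass number: A = 235 + 4, so A = 239.
Conserve atomic number: Z = 92 + 2, so Z = 94.
Z = 94 is plutonium, so the species is plutonium-239.

Pu-239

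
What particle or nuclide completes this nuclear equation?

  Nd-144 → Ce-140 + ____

alpha particle

Conserve mass number: 144 = 140 + A, so A = 4.
Conserve atomic number: 60 = 58 + Z, so Z = 2.
A = 4 and Z = 2 is He-4 — an alpha particle.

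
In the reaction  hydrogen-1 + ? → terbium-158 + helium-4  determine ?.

Conserve mass number: 1 + A = 158 + 4, so A = 161.
Conserve atomic number: 1 + Z = 65 + 2, so Z = 66.
Z = 66 is dysprosium, so the species is dysprosium-161.

Dy-161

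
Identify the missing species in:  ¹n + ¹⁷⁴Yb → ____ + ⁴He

Er-171

Conserve mass number: 1 + 174 = A + 4, so A = 171.
Conserve atomic number: 0 + 70 = Z + 2, so Z = 68.
Z = 68 is erbium, so the species is ¹⁷¹Er.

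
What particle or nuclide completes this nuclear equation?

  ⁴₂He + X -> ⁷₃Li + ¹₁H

alpha particle

Conserve mass number: 4 + A = 7 + 1, so A = 4.
Conserve atomic number: 2 + Z = 3 + 1, so Z = 2.
A = 4 and Z = 2 is ⁴₂He — an alpha particle.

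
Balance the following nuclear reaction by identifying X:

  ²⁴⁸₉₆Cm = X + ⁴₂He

Pu-244

Conserve mass number: 248 = A + 4, so A = 244.
Conserve atomic number: 96 = Z + 2, so Z = 94.
Z = 94 is plutonium, so the species is ²⁴⁴₉₄Pu.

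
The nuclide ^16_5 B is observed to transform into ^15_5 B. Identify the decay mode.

ΔA = 15 − 16 = -1; ΔZ = 5 − 5 = +0.
A drops by 1 with Z unchanged — a neutron was emitted.

neutron emission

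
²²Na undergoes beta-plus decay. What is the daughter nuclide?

Ne-22

Beta-plus decay: mass number changes by +0, atomic number by -1.
A: 22 = 22; Z: 11 − 1 = 10.
Z = 10 is neon, so the daughter is ²²Ne.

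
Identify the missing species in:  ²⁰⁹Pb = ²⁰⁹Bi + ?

Conserve mass number: 209 = 209 + A, so A = 0.
Conserve atomic number: 82 = 83 + Z, so Z = -1.
A = 0 and Z = -1 is e⁻ — a beta-minus particle.

beta-minus particle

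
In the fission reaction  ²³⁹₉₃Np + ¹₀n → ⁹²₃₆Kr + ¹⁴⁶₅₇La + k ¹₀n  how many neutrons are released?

2

Conserve mass number: 240 = 92 + 146 + k, so k = 240 − 238 = 2.
Check atomic number: 93 = 36 + 57 + 0 = 93. ✓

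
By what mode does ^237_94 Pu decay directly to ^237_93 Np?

ΔA = 237 − 237 = 0; ΔZ = 93 − 94 = -1.
A is unchanged and Z drops by 1 — a proton has become a neutron (β⁺ emission or electron capture).

beta-plus decay or electron capture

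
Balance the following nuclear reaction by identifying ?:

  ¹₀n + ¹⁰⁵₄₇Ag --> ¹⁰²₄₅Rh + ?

alpha particle

Conserve mass number: 1 + 105 = 102 + A, so A = 4.
Conserve atomic number: 0 + 47 = 45 + Z, so Z = 2.
A = 4 and Z = 2 is ⁴₂He — an alpha particle.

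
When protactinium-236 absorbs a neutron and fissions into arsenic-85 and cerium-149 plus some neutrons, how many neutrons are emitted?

3

Conserve mass number: 237 = 85 + 149 + k, so k = 237 − 234 = 3.
Check atomic number: 91 = 33 + 58 + 0 = 91. ✓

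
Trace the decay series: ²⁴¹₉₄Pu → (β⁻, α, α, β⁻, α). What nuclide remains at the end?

Start: (A, Z) = (241, 94).
After β⁻: (241, 95).
After α: (237, 93).
After α: (233, 91).
After β⁻: (233, 92).
After α: (229, 90).
Z = 90 is thorium.

Th-229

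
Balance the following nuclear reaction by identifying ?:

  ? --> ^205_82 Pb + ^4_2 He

Conserve mass number: A = 205 + 4, so A = 209.
Conserve atomic number: Z = 82 + 2, so Z = 84.
Z = 84 is polonium, so the species is ^209_84 Po.

Po-209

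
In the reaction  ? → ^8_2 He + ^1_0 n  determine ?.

He-9

Conserve mass number: A = 8 + 1, so A = 9.
Conserve atomic number: Z = 2 + 0, so Z = 2.
Z = 2 is helium, so the species is ^9_2 He.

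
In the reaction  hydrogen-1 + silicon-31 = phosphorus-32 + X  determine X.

Conserve mass number: 1 + 31 = 32 + A, so A = 0.
Conserve atomic number: 1 + 14 = 15 + Z, so Z = 0.
A = 0 and Z = 0 is γ — a gamma ray.

gamma ray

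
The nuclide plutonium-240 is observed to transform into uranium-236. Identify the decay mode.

alpha decay

ΔA = 236 − 240 = -4; ΔZ = 92 − 94 = -2.
A drops by 4 and Z drops by 2 — the signature of alpha emission.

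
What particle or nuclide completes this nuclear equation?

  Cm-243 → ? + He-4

Pu-239

Conserve mass number: 243 = A + 4, so A = 239.
Conserve atomic number: 96 = Z + 2, so Z = 94.
Z = 94 is plutonium, so the species is Pu-239.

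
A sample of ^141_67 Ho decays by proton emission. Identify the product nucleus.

Proton emission: mass number changes by -1, atomic number by -1.
A: 141 − 1 = 140; Z: 67 − 1 = 66.
Z = 66 is dysprosium, so the daughter is ^140_66 Dy.

Dy-140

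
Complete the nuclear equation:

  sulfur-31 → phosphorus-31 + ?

positron

Conserve mass number: 31 = 31 + A, so A = 0.
Conserve atomic number: 16 = 15 + Z, so Z = 1.
A = 0 and Z = 1 is e⁺ — a positron.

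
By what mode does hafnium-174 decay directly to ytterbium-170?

alpha decay

ΔA = 170 − 174 = -4; ΔZ = 70 − 72 = -2.
A drops by 4 and Z drops by 2 — the signature of alpha emission.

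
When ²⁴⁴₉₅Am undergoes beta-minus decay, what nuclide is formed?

Cm-244

Beta-minus decay: mass number changes by +0, atomic number by +1.
A: 244 = 244; Z: 95 + 1 = 96.
Z = 96 is curium, so the daughter is ²⁴⁴₉₆Cm.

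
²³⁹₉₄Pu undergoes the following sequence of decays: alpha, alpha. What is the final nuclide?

Th-231

Start: (A, Z) = (239, 94).
After α: (235, 92).
After α: (231, 90).
Z = 90 is thorium.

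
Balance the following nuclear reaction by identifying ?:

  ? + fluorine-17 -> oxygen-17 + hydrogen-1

neutron

Conserve mass number: A + 17 = 17 + 1, so A = 1.
Conserve atomic number: Z + 9 = 8 + 1, so Z = 0.
A = 1 and Z = 0 is neutron — a neutron.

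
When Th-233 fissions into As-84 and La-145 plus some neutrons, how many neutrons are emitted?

4

Conserve mass number: 233 = 84 + 145 + k, so k = 233 − 229 = 4.
Check atomic number: 90 = 33 + 57 + 0 = 90. ✓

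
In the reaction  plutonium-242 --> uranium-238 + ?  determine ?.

Conserve mass number: 242 = 238 + A, so A = 4.
Conserve atomic number: 94 = 92 + Z, so Z = 2.
A = 4 and Z = 2 is helium-4 — an alpha particle.

alpha particle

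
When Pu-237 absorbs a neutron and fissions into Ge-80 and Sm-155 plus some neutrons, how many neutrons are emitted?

Conserve mass number: 238 = 80 + 155 + k, so k = 238 − 235 = 3.
Check atomic number: 94 = 32 + 62 + 0 = 94. ✓

3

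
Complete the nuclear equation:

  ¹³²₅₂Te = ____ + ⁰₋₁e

I-132

Conserve mass number: 132 = A + 0, so A = 132.
Conserve atomic number: 52 = Z − 1, so Z = 53.
Z = 53 is iodine, so the species is ¹³²₅₃I.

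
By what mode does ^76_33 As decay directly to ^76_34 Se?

beta-minus decay

ΔA = 76 − 76 = 0; ΔZ = 34 − 33 = +1.
A is unchanged and Z rises by 1 — a neutron has become a proton (β⁻ decay).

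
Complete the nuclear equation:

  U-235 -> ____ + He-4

Th-231

Conserve mass number: 235 = A + 4, so A = 231.
Conserve atomic number: 92 = Z + 2, so Z = 90.
Z = 90 is thorium, so the species is Th-231.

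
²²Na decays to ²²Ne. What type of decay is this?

beta-plus decay or electron capture

ΔA = 22 − 22 = 0; ΔZ = 10 − 11 = -1.
A is unchanged and Z drops by 1 — a proton has become a neutron (β⁺ emission or electron capture).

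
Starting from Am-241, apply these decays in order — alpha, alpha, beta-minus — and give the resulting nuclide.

Start: (A, Z) = (241, 95).
After α: (237, 93).
After α: (233, 91).
After β⁻: (233, 92).
Z = 92 is uranium.

U-233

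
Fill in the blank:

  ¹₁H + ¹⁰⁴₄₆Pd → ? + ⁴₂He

Conserve mass number: 1 + 104 = A + 4, so A = 101.
Conserve atomic number: 1 + 46 = Z + 2, so Z = 45.
Z = 45 is rhodium, so the species is ¹⁰¹₄₅Rh.

Rh-101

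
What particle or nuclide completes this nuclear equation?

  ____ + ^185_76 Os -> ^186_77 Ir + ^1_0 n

deuteron

Conserve mass number: A + 185 = 186 + 1, so A = 2.
Conserve atomic number: Z + 76 = 77 + 0, so Z = 1.
A = 2 and Z = 1 is ^2_1 H — a deuteron.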